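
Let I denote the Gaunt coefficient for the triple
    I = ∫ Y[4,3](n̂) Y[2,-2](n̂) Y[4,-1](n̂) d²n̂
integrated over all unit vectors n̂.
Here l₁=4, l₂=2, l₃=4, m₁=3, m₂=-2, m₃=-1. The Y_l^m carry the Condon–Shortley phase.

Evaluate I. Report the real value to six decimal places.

Rules hold: Σm=0, L=10 even, 2≤4≤6.
N = 9·5·9 = 405
Δ = 2!·6!·2!/11! = 1/13860
Racah Σ t=0..2: t=0:+1/192 t=1:−1/36 t=2:+1/192 = -5/288
⇒ 3j(4 2 4; 0 0 0)² = 20/693, sgn -1
Racah Σ t=0..0: t=0:+1/480 = 1/480
⇒ 3j(4 2 4; 3 -2 -1)² = 3/110, sgn -1
4πI² = N·(3j₀)²·(3jₘ)² = 270/847
I = +1·√(0.318772/4π) = 0.15927046

0.159270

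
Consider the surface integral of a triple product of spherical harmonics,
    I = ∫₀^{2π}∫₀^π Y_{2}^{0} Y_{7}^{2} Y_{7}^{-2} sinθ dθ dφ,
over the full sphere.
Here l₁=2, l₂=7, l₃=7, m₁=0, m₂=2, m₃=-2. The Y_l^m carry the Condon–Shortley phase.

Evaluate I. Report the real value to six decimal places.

Checks pass: Σm=0; 16 even; l₃=7∈[5,9].
(2·2+1)(2·7+1)(2·7+1) = 1125
Δ: 2! 2! 12! / 17! → 1/185640
sum: t=0:+1/2419200 t=1:−1/518400 t=2:+1/2419200 = -1/907200
3j²(2 7 7; 0 0 0) = Δ·Π!·Σ² = 56/3315  (sign +1)
sum: t=0:+1/8709120 t=1:−1/967680 t=2:+1/2419200 = -11/21772800
3j²(2 7 7; 0 2 -2) = Δ·Π!·Σ² = 242/23205  (sign +1)
combine: 4πI² = 1125·56/3315·242/23205 = 9680/48841
take √, sign +1: I = 0.12558578

0.125586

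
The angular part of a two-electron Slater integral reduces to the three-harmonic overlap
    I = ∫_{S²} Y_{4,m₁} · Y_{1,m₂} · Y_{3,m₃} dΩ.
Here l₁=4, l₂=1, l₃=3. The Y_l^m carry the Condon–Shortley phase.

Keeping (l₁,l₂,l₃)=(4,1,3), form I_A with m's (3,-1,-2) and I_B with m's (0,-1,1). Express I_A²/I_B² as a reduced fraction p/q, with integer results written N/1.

7/2

l's match ⇒ only the (l;m) 3-j factors differ between A and B.
A: triangle coeff Δ(4,1,3) = 1/252; Σ_t [0,0]: t=0:+1/240 = 1/240; (3j)²=1/12 [(4 1 3; 3 -1 -2)], sign=-1
B: triangle coeff Δ(4,1,3) = 1/252; Σ_t [0,0]: t=0:+1/96 = 1/96; (3j)²=1/42 [(4 1 3; 0 -1 1)], sign=+1
I_A²/I_B² = (1/12)/(1/42) = 7/2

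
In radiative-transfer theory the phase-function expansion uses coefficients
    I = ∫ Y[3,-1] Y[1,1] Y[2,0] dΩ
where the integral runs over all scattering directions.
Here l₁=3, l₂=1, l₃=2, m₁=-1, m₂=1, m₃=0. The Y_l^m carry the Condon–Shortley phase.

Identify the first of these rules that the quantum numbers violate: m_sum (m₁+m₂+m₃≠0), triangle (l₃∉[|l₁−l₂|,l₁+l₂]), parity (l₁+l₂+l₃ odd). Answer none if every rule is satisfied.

Σmᵢ = 0  ✓
l₃∈[|l₁−l₂|,l₁+l₂]=[2,4], have l₃=2  ✓
Σlᵢ = 6 ⇒ even  ✓

none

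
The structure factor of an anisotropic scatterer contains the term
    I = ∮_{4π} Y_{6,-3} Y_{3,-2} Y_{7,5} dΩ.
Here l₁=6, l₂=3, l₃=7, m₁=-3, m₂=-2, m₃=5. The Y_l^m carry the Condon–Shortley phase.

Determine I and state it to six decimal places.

Checks pass: Σm=0; 16 even; l₃=7∈[3,9].
(2·6+1)(2·3+1)(2·7+1) = 1365
Δ: 2! 10! 4! / 17! → 1/2042040
sum: t=0:+1/207360 t=1:−1/57600 t=2:+1/207360 = -1/129600
3j²(6 3 7; 0 0 0) = Δ·Π!·Σ² = 168/12155  (sign +1)
sum: t=0:+1/4354560 t=1:−1/1935360 = -1/3483648
3j²(6 3 7; -3 -2 5) = Δ·Π!·Σ² = 125/12376  (sign -1)
combine: 4πI² = 1365·168/12155·125/12376 = 7875/41327
take √, sign -1: I = -0.12314121

-0.123141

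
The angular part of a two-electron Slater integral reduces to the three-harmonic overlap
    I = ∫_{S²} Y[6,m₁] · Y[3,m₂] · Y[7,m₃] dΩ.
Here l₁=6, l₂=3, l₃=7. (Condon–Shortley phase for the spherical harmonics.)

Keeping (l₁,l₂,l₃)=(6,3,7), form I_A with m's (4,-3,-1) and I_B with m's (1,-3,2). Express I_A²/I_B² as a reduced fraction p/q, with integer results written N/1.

25/98

Shared (l₁,l₂,l₃)=(6,3,7): N and (l;000)² cancel in I_A²/I_B².
A: Δ = 2!·10!·4!/17! = 1/2042040; Racah Σ t=0..0: t=0:+1/3870720 = 1/3870720; ⇒ 3j(6 3 7; 4 -3 -1)² = 675/136136, sgn +1
B: Δ = 2!·10!·4!/17! = 1/2042040; Racah Σ t=0..0: t=0:+1/691200 = 1/691200; ⇒ 3j(6 3 7; 1 -3 2)² = 189/9724, sgn -1
I_A²/I_B² = (675/136136)/(189/9724) = 25/98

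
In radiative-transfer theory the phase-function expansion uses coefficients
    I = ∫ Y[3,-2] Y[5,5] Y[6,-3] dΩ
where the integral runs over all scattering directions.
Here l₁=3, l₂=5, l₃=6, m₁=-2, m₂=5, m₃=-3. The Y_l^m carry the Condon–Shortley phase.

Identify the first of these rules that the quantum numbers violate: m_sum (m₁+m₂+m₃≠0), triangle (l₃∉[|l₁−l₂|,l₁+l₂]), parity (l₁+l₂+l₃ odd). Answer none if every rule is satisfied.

Σmᵢ = 0  ✓
l₃∈[|l₁−l₂|,l₁+l₂]=[2,8], have l₃=6  ✓
Σlᵢ = 14 ⇒ even  ✓

none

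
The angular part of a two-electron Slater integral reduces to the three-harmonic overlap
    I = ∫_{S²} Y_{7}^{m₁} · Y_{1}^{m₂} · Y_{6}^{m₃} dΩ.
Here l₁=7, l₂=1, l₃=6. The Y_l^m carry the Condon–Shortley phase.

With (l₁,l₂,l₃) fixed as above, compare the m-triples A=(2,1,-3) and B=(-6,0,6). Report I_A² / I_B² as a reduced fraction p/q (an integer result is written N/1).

Same 7,1,6: normalisation and zero-m 3j drop out of the ratio.
A: Δ: 2! 12! 0! / 15! → 1/1365; sum: t=2:+1/4354560 = 1/4354560; 3j²(7 1 6; 2 1 -3) = Δ·Π!·Σ² = 2/273  (sign -1)
B: Δ: 2! 12! 0! / 15! → 1/1365; sum: t=1:−1/479001600 = -1/479001600; 3j²(7 1 6; -6 0 6) = Δ·Π!·Σ² = 1/105  (sign -1)
I_A²/I_B² = (2/273)/(1/105) = 10/13

10/13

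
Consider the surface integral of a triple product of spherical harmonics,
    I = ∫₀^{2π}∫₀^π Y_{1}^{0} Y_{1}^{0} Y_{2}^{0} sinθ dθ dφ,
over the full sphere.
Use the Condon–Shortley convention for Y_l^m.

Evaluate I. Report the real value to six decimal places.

0.252313

Checks pass: Σm=0; 4 even; l₃=2∈[0,2].
(2·1+1)(2·1+1)(2·2+1) = 45
Δ: 0! 2! 2! / 5! → 1/30
sum: t=0:+1/1 = 1/1
3j²(1 1 2; 0 0 0) = Δ·Π!·Σ² = 2/15  (sign +1)
(m-triple is (0,0,0) — same symbol as above.)
combine: 4πI² = 45·2/15·2/15 = 4/5
take √, sign +1: I = 0.25231325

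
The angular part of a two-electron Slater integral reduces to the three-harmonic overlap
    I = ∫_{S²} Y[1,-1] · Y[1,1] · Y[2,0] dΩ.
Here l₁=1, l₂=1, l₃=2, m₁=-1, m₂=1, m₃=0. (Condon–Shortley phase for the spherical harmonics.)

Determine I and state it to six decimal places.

0.126157

Rules hold: Σm=0, L=4 even, 0≤2≤2.
N = 3·3·5 = 45
Δ = 0!·2!·2!/5! = 1/30
Racah Σ t=0..0: t=0:+1/1 = 1/1
⇒ 3j(1 1 2; 0 0 0)² = 2/15, sgn +1
Racah Σ t=0..0: t=0:+1/4 = 1/4
⇒ 3j(1 1 2; -1 1 0)² = 1/30, sgn +1
4πI² = N·(3j₀)²·(3jₘ)² = 1/5
I = +1·√(0.2/4π) = 0.12615663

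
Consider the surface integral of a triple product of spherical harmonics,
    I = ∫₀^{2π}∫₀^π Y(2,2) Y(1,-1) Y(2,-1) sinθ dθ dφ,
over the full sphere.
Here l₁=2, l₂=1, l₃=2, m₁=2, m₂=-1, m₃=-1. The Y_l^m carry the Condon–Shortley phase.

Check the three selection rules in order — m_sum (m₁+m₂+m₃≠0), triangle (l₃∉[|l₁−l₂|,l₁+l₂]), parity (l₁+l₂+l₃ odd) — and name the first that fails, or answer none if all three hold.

m₁+m₂+m₃ = 2 − 1 − 1 = 0  ✓
triangle: |2−1|=1 ≤ l₃=2 ≤ 2+1=3  ✓
parity: l₁+l₂+l₃ = 5 is odd  ✗

parity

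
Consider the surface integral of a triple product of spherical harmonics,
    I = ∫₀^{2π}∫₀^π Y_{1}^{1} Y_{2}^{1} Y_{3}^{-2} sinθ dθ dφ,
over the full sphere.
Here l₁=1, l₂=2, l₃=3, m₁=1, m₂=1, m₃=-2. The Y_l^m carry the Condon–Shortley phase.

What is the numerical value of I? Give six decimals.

Checks pass: Σm=0; 6 even; l₃=3∈[1,3].
(2·1+1)(2·2+1)(2·3+1) = 105
Δ: 0! 2! 4! / 7! → 1/105
sum: t=0:+1/4 = 1/4
3j²(1 2 3; 0 0 0) = Δ·Π!·Σ² = 3/35  (sign -1)
sum: t=0:+1/12 = 1/12
3j²(1 2 3; 1 1 -2) = Δ·Π!·Σ² = 2/21  (sign -1)
combine: 4πI² = 105·3/35·2/21 = 6/7
take √, sign +1: I = 0.26116903

0.261169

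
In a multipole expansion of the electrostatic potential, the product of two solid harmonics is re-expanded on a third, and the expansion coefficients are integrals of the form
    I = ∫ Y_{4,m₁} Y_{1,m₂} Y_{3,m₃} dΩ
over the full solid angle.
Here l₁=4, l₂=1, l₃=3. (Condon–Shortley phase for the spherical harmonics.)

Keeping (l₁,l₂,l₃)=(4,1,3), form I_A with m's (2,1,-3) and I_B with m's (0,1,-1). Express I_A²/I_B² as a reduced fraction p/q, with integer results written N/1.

1/6

Shared (l₁,l₂,l₃)=(4,1,3): N and (l;000)² cancel in I_A²/I_B².
A: Δ = 2!·6!·0!/9! = 1/252; Racah Σ t=2..2: t=2:+1/1440 = 1/1440; ⇒ 3j(4 1 3; 2 1 -3)² = 1/252, sgn +1
B: Δ = 2!·6!·0!/9! = 1/252; Racah Σ t=2..2: t=2:+1/96 = 1/96; ⇒ 3j(4 1 3; 0 1 -1)² = 1/42, sgn +1
I_A²/I_B² = (1/252)/(1/42) = 1/6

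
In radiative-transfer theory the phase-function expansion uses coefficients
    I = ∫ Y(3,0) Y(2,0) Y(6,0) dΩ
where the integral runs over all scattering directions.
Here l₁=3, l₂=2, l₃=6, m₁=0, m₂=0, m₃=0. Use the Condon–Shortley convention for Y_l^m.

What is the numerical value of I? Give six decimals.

0.000000

triangle: need 1≤l₃≤5, have 6; I=0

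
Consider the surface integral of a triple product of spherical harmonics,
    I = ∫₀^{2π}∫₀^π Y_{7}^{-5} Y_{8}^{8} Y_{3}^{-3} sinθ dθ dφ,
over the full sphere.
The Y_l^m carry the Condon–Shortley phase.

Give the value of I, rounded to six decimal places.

Rules hold: Σm=0, L=18 even, 1≤3≤15.
N = 15·17·7 = 1785
Δ = 12!·2!·4!/19! = 1/5290740
Racah Σ t=5..7: t=5:−1/7257600 t=6:+1/2073600 t=7:−1/7257600 = 1/4838400
⇒ 3j(7 8 3; 0 0 0)² = 252/20995, sgn -1
Racah Σ t=12..12: t=12:+1/22992076800 = 1/22992076800
⇒ 3j(7 8 3; -5 8 -3)² = 5/969, sgn +1
4πI² = N·(3j₀)²·(3jₘ)² = 8820/79781
I = -1·√(0.110553/4π) = -0.09379499

-0.093795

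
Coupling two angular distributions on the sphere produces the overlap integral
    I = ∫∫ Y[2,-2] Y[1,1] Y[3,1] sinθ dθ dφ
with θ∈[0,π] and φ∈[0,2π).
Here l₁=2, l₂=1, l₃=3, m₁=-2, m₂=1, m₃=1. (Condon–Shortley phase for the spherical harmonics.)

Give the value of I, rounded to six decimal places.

-0.082589

m-sum 0 ✓  L=6 even ✓  1≤3≤3 ✓
Π(2lᵢ+1) = 5×3×7 = 105
triangle coeff Δ(2,1,3) = 1/105
Σ_t [0,0]: t=0:+1/4 = 1/4
(3j)²=3/35 [(2 1 3; 0 0 0)], sign=-1
Σ_t [0,0]: t=0:+1/48 = 1/48
(3j)²=1/105 [(2 1 3; -2 1 1)], sign=+1
⇒ 4πI² = 3/35
I = (-1)√(3/35/(4π)) = -0.08258890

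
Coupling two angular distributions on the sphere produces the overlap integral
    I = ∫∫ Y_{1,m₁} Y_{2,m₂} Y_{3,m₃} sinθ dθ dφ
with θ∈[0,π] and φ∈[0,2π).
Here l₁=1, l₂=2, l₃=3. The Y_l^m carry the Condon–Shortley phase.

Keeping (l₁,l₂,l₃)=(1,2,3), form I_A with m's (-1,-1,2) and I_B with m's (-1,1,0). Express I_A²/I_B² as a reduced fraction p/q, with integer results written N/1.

Shared (l₁,l₂,l₃)=(1,2,3): N and (l;000)² cancel in I_A²/I_B².
A: Δ = 0!·2!·4!/7! = 1/105; Racah Σ t=0..0: t=0:+1/12 = 1/12; ⇒ 3j(1 2 3; -1 -1 2)² = 2/21, sgn -1
B: Δ = 0!·2!·4!/7! = 1/105; Racah Σ t=0..0: t=0:+1/12 = 1/12; ⇒ 3j(1 2 3; -1 1 0)² = 1/35, sgn -1
I_A²/I_B² = (2/21)/(1/35) = 10/3

10/3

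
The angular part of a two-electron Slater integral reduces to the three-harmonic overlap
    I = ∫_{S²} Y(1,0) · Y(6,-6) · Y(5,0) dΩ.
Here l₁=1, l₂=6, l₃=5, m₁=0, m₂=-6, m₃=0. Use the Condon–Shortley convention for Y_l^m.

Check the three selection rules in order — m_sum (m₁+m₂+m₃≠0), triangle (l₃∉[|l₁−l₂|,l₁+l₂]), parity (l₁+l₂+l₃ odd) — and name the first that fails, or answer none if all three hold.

m_sum

azimuthal sum: 0 − 6 + 0 = -6  ✗
5 ≤ 5 ≤ 7 (triangle on l)
L = 1 + 6 + 5 = 12 (even)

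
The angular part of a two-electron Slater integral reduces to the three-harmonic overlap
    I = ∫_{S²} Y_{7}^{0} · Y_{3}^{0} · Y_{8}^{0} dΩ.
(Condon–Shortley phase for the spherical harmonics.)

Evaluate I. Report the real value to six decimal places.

0.143054

m-sum 0 ✓  L=18 even ✓  4≤8≤10 ✓
Π(2lᵢ+1) = 15×7×17 = 1785
triangle coeff Δ(7,3,8) = 1/5290740
Σ_t [0,2]: t=0:+1/7257600 t=1:−1/2073600 t=2:+1/7257600 = -1/4838400
(3j)²=252/20995 [(7 3 8; 0 0 0)], sign=-1
(m-triple is (0,0,0) — same symbol as above.)
⇒ 4πI² = 1333584/5185765
I = (+1)√(1333584/5185765/(4π)) = 0.14305362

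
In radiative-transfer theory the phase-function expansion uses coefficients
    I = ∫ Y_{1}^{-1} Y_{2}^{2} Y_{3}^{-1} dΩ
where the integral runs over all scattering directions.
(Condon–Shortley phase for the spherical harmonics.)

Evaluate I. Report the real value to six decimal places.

m-sum 0 ✓  L=6 even ✓  1≤3≤3 ✓
Π(2lᵢ+1) = 3×5×7 = 105
triangle coeff Δ(1,2,3) = 1/105
Σ_t [0,0]: t=0:+1/4 = 1/4
(3j)²=3/35 [(1 2 3; 0 0 0)], sign=-1
Σ_t [0,0]: t=0:+1/48 = 1/48
(3j)²=1/105 [(1 2 3; -1 2 -1)], sign=+1
⇒ 4πI² = 3/35
I = (-1)√(3/35/(4π)) = -0.08258890

-0.082589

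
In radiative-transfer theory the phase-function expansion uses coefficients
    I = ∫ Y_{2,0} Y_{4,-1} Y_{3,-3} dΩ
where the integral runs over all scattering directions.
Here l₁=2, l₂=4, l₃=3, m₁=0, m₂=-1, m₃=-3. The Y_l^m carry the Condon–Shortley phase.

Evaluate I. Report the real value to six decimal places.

m-sum = 0 − 1 − 3 = -4 ≠ 0 ⇒ I = 0

0.000000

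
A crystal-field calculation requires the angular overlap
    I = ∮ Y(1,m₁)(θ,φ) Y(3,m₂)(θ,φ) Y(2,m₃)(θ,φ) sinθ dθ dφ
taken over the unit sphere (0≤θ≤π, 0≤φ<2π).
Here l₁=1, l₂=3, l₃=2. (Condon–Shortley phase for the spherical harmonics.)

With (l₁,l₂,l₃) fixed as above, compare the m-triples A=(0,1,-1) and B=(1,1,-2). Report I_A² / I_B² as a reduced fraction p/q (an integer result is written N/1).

Shared (l₁,l₂,l₃)=(1,3,2): N and (l;000)² cancel in I_A²/I_B².
A: Δ = 2!·0!·4!/7! = 1/105; Racah Σ t=1..1: t=1:−1/6 = -1/6; ⇒ 3j(1 3 2; 0 1 -1)² = 8/105, sgn +1
B: Δ = 2!·0!·4!/7! = 1/105; Racah Σ t=0..0: t=0:+1/48 = 1/48; ⇒ 3j(1 3 2; 1 1 -2)² = 1/105, sgn +1
I_A²/I_B² = (8/105)/(1/105) = 8/1

8/1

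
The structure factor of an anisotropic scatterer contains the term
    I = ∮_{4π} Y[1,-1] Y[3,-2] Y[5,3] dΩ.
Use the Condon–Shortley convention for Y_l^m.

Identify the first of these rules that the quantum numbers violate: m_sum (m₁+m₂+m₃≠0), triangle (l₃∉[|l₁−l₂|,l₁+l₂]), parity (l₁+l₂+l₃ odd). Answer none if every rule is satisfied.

triangle

m₁+m₂+m₃ = -1 − 2 + 3 = 0  ✓
triangle: |1−3|=2 ≤ l₃=5 ≤ 1+3=4  ✗
parity: l₁+l₂+l₃ = 9 is odd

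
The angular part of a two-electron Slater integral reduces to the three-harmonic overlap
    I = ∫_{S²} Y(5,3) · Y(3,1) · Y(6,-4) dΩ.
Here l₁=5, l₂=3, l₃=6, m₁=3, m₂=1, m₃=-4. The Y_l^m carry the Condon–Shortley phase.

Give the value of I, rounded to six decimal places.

0.113950

m-sum 0 ✓  L=14 even ✓  2≤6≤8 ✓
Π(2lᵢ+1) = 11×7×13 = 1001
triangle coeff Δ(5,3,6) = 1/675675
Σ_t [0,2]: t=0:+1/8640 t=1:−1/2304 t=2:+1/8640 = -7/34560
(3j)²=7/429 [(5 3 6; 0 0 0)], sign=-1
Σ_t [0,2]: t=0:+1/69120 t=1:−1/30240 t=2:+1/322560 = -1/64512
(3j)²=10/1001 [(5 3 6; 3 1 -4)], sign=-1
⇒ 4πI² = 70/429
I = (+1)√(70/429/(4π)) = 0.11395029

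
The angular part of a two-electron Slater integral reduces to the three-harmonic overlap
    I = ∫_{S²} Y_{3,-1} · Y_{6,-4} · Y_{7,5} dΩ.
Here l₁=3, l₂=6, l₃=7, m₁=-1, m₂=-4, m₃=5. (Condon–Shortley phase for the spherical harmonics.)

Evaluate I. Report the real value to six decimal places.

-0.082471

m-sum 0 ✓  L=16 even ✓  3≤7≤9 ✓
Π(2lᵢ+1) = 7×13×15 = 1365
triangle coeff Δ(3,6,7) = 1/2042040
Σ_t [0,2]: t=0:+1/207360 t=1:−1/57600 t=2:+1/207360 = -1/129600
(3j)²=168/12155 [(3 6 7; 0 0 0)], sign=+1
Σ_t [0,2]: t=0:+1/3870720 t=1:−1/2177280 t=2:+1/29030400 = -29/174182400
(3j)²=841/185640 [(3 6 7; -1 -4 5)], sign=-1
⇒ 4πI² = 17661/206635
I = (-1)√(17661/206635/(4π)) = -0.08247091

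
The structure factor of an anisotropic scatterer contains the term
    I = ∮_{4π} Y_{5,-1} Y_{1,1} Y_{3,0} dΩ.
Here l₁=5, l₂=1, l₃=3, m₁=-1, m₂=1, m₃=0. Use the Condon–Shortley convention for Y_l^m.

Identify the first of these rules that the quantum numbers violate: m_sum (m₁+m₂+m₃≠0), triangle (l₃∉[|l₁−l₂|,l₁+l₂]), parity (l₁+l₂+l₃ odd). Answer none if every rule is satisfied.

m₁+m₂+m₃ = -1 + 1 + 0 = 0  ✓
triangle: |5−1|=4 ≤ l₃=3 ≤ 5+1=6  ✗
parity: l₁+l₂+l₃ = 9 is odd

triangle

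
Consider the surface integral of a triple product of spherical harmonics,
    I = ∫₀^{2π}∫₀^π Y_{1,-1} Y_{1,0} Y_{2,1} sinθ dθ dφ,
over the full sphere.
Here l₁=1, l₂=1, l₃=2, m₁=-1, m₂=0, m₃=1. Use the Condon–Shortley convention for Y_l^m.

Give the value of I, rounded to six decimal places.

Checks pass: Σm=0; 4 even; l₃=2∈[0,2].
(2·1+1)(2·1+1)(2·2+1) = 45
Δ: 0! 2! 2! / 5! → 1/30
sum: t=0:+1/1 = 1/1
3j²(1 1 2; 0 0 0) = Δ·Π!·Σ² = 2/15  (sign +1)
sum: t=0:+1/2 = 1/2
3j²(1 1 2; -1 0 1) = Δ·Π!·Σ² = 1/10  (sign -1)
combine: 4πI² = 45·2/15·1/10 = 3/5
take √, sign -1: I = -0.21850969

-0.218510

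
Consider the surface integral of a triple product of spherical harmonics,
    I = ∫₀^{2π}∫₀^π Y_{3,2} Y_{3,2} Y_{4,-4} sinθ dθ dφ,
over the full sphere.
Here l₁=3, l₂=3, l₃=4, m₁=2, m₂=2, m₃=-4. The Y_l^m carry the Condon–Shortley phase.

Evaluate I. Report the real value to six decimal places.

0.214561

Checks pass: Σm=0; 10 even; l₃=4∈[0,6].
(2·3+1)(2·3+1)(2·4+1) = 441
Δ: 2! 4! 4! / 11! → 1/34650
sum: t=0:+1/72 t=1:−1/16 t=2:+1/72 = -5/144
3j²(3 3 4; 0 0 0) = Δ·Π!·Σ² = 2/77  (sign -1)
sum: t=1:−1/576 = -1/576
3j²(3 3 4; 2 2 -4) = Δ·Π!·Σ² = 5/99  (sign -1)
combine: 4πI² = 441·2/77·5/99 = 70/121
take √, sign +1: I = 0.21456131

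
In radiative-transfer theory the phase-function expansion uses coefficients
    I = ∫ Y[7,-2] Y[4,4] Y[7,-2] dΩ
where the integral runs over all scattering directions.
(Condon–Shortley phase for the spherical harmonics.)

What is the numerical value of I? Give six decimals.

Rules hold: Σm=0, L=18 even, 3≤7≤11.
N = 15·9·15 = 2025
Δ = 4!·10!·4!/19! = 1/58198140
Racah Σ t=0..4: t=0:+1/17418240 t=1:−1/622080 t=2:+1/230400 t=3:−1/622080 t=4:+1/17418240 = 1/806400
⇒ 3j(7 4 7; 0 0 0)² = 2268/230945, sgn -1
Racah Σ t=4..4: t=4:+1/8294400 = 1/8294400
⇒ 3j(7 4 7; -2 4 -2)² = 882/46189, sgn -1
4πI² = N·(3j₀)²·(3jₘ)² = 810152280/2133423721
I = +1·√(0.379743/4π) = 0.17383605

0.173836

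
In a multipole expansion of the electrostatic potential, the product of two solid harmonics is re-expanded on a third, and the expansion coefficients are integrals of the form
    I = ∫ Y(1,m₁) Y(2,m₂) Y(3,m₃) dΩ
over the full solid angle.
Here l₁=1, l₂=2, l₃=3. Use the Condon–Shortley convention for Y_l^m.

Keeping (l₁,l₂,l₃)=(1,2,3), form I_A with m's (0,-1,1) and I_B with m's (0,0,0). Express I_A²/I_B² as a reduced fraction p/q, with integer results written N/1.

l's match ⇒ only the (l;m) 3-j factors differ between A and B.
A: triangle coeff Δ(1,2,3) = 1/105; Σ_t [0,0]: t=0:+1/6 = 1/6; (3j)²=8/105 [(1 2 3; 0 -1 1)], sign=+1
B: triangle coeff Δ(1,2,3) = 1/105; Σ_t [0,0]: t=0:+1/4 = 1/4; (3j)²=3/35 [(1 2 3; 0 0 0)], sign=-1
I_A²/I_B² = (8/105)/(3/35) = 8/9

8/9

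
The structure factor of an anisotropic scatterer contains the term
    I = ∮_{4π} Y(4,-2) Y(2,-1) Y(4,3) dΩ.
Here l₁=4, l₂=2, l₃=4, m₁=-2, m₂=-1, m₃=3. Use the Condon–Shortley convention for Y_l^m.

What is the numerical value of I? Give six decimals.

Rules hold: Σm=0, L=10 even, 2≤4≤6.
N = 9·5·9 = 405
Δ = 2!·6!·2!/11! = 1/13860
Racah Σ t=0..2: t=0:+1/192 t=1:−1/36 t=2:+1/192 = -5/288
⇒ 3j(4 2 4; 0 0 0)² = 20/693, sgn -1
Racah Σ t=0..1: t=0:+1/1440 t=1:−1/240 = -1/288
⇒ 3j(4 2 4; -2 -1 3)² = 5/132, sgn +1
4πI² = N·(3j₀)²·(3jₘ)² = 375/847
I = -1·√(0.442739/4π) = -0.18770204

-0.187702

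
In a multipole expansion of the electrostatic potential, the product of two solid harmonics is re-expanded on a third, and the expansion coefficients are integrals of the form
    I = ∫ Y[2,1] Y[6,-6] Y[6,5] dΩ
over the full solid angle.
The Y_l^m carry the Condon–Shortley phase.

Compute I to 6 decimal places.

0.178412

m-sum 0 ✓  L=14 even ✓  4≤6≤8 ✓
Π(2lᵢ+1) = 5×13×13 = 845
triangle coeff Δ(2,6,6) = 1/90090
Σ_t [0,2]: t=0:+1/69120 t=1:−1/14400 t=2:+1/69120 = -7/172800
(3j)²=14/715 [(2 6 6; 0 0 0)], sign=-1
Σ_t [0,0]: t=0:+1/7257600 = 1/7257600
(3j)²=11/455 [(2 6 6; 1 -6 5)], sign=-1
⇒ 4πI² = 2/5
I = (+1)√(2/5/(4π)) = 0.17841241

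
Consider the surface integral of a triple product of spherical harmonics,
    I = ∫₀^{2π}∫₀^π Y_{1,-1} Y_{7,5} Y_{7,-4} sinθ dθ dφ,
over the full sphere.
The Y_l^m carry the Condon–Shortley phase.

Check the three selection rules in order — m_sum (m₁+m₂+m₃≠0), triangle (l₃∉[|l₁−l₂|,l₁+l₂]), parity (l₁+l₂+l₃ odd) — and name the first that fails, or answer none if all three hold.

azimuthal sum: -1 + 5 − 4 = 0  ✓
6 ≤ 7 ≤ 8 (triangle on l)  ✓
L = 1 + 7 + 7 = 15 (odd)  ✗

parity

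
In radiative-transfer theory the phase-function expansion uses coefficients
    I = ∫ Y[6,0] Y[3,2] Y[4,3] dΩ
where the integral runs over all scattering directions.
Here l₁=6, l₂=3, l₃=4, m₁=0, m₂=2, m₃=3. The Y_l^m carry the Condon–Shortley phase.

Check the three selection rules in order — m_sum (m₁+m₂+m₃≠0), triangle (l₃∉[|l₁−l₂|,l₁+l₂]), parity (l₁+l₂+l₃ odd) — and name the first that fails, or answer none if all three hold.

m_sum

m₁+m₂+m₃ = 0 + 2 + 3 = 5  ✗
triangle: |6−3|=3 ≤ l₃=4 ≤ 6+3=9
parity: l₁+l₂+l₃ = 13 is odd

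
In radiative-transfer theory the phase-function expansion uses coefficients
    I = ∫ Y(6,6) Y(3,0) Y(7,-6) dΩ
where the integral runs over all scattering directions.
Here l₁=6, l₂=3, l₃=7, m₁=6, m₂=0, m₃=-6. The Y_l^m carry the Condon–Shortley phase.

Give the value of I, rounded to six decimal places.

Checks pass: Σm=0; 16 even; l₃=7∈[3,9].
(2·6+1)(2·3+1)(2·7+1) = 1365
Δ: 2! 10! 4! / 17! → 1/2042040
sum: t=0:+1/207360 t=1:−1/57600 t=2:+1/207360 = -1/129600
3j²(6 3 7; 0 0 0) = Δ·Π!·Σ² = 168/12155  (sign +1)
sum: t=0:+1/43545600 = 1/43545600
3j²(6 3 7; 6 0 -6) = Δ·Π!·Σ² = 33/1190  (sign -1)
combine: 4πI² = 1365·168/12155·33/1190 = 756/1445
take √, sign -1: I = -0.20404316

-0.204043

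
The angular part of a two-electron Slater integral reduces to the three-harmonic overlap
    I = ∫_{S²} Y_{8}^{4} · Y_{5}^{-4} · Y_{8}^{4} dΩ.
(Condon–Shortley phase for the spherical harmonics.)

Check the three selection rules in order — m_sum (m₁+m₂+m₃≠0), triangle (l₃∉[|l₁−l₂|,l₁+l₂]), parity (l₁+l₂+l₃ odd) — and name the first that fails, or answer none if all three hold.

m_sum

Σmᵢ = 4  ✗
l₃∈[|l₁−l₂|,l₁+l₂]=[3,13], have l₃=8
Σlᵢ = 21 ⇒ odd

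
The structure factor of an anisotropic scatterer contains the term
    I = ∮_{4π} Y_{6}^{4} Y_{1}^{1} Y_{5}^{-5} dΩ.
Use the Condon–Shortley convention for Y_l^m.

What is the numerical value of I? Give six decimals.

0.040859

m-sum 0 ✓  L=12 even ✓  5≤5≤7 ✓
Π(2lᵢ+1) = 13×3×11 = 429
triangle coeff Δ(6,1,5) = 1/858
Σ_t [1,1]: t=1:−1/14400 = -1/14400
(3j)²=6/143 [(6 1 5; 0 0 0)], sign=+1
Σ_t [2,2]: t=2:+1/7257600 = 1/7257600
(3j)²=1/858 [(6 1 5; 4 1 -5)], sign=+1
⇒ 4πI² = 3/143
I = (+1)√(3/143/(4π)) = 0.04085899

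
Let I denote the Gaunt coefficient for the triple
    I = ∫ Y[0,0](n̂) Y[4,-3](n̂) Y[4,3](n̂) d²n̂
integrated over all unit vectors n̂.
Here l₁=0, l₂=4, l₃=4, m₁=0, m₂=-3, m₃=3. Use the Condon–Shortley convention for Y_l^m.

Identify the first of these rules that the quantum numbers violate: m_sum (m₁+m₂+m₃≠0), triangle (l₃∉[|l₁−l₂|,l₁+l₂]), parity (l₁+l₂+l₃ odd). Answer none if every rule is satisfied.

Σmᵢ = 0  ✓
l₃∈[|l₁−l₂|,l₁+l₂]=[4,4], have l₃=4  ✓
Σlᵢ = 8 ⇒ even  ✓

none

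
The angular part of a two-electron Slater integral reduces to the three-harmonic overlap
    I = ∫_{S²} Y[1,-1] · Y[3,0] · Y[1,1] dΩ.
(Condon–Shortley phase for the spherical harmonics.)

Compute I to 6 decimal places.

triangle: need 2≤l₃≤4, have 1; I=0

0.000000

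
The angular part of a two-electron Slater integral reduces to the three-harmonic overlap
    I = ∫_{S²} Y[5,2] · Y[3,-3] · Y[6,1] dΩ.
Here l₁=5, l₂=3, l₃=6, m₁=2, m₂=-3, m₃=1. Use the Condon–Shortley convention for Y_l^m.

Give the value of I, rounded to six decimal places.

m-sum 0 ✓  L=14 even ✓  2≤6≤8 ✓
Π(2lᵢ+1) = 11×7×13 = 1001
triangle coeff Δ(5,3,6) = 1/675675
Σ_t [0,2]: t=0:+1/8640 t=1:−1/2304 t=2:+1/8640 = -7/34560
(3j)²=7/429 [(5 3 6; 0 0 0)], sign=-1
Σ_t [0,0]: t=0:+1/34560 = 1/34560
(3j)²=7/429 [(5 3 6; 2 -3 1)], sign=-1
⇒ 4πI² = 343/1287
I = (+1)√(343/1287/(4π)) = 0.14563067

0.145631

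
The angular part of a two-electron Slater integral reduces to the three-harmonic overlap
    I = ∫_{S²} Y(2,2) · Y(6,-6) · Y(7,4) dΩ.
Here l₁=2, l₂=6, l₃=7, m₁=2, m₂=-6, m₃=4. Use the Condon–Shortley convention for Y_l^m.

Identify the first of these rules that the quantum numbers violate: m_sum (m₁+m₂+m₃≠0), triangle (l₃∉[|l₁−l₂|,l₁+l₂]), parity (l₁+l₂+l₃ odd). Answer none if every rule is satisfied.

Σmᵢ = 0  ✓
l₃∈[|l₁−l₂|,l₁+l₂]=[4,8], have l₃=7  ✓
Σlᵢ = 15 ⇒ odd  ✗

parity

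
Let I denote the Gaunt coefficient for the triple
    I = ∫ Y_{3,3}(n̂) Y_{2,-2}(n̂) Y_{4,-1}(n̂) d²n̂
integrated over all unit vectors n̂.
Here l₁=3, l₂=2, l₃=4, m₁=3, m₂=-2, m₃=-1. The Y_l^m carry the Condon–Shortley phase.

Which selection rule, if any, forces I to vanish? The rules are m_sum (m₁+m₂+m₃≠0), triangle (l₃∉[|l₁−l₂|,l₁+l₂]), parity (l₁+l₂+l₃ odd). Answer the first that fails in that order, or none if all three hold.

m₁+m₂+m₃ = 3 − 2 − 1 = 0  ✓
triangle: |3−2|=1 ≤ l₃=4 ≤ 3+2=5  ✓
parity: l₁+l₂+l₃ = 9 is odd  ✗

parity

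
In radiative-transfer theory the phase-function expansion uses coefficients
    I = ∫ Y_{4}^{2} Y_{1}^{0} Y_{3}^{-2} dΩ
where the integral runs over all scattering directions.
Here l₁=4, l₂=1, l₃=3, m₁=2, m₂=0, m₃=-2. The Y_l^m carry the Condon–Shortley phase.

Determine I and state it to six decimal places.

Checks pass: Σm=0; 8 even; l₃=3∈[3,5].
(2·4+1)(2·1+1)(2·3+1) = 189
Δ: 2! 6! 0! / 9! → 1/252
sum: t=1:−1/36 = -1/36
3j²(4 1 3; 0 0 0) = Δ·Π!·Σ² = 4/63  (sign +1)
sum: t=1:−1/120 = -1/120
3j²(4 1 3; 2 0 -2) = Δ·Π!·Σ² = 1/21  (sign +1)
combine: 4πI² = 189·4/63·1/21 = 4/7
take √, sign +1: I = 0.21324362

0.213244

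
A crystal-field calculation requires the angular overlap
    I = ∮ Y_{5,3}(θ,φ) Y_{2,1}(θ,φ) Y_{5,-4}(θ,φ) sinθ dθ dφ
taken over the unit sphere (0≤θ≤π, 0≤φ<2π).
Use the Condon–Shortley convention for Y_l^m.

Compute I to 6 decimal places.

Checks pass: Σm=0; 12 even; l₃=5∈[3,7].
(2·5+1)(2·2+1)(2·5+1) = 605
Δ: 2! 8! 2! / 13! → 1/38610
sum: t=0:+1/2880 t=1:−1/576 t=2:+1/2880 = -1/960
3j²(5 2 5; 0 0 0) = Δ·Π!·Σ² = 10/429  (sign +1)
sum: t=1:−1/10080 t=2:+1/80640 = -1/11520
3j²(5 2 5; 3 1 -4) = Δ·Π!·Σ² = 49/1430  (sign +1)
combine: 4πI² = 605·10/429·49/1430 = 245/507
take √, sign +1: I = 0.19609844

0.196098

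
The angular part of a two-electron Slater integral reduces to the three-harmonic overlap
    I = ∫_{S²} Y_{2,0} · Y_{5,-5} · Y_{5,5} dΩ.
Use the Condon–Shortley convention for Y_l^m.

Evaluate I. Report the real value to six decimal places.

Checks pass: Σm=0; 12 even; l₃=5∈[3,7].
(2·2+1)(2·5+1)(2·5+1) = 605
Δ: 2! 2! 8! / 13! → 1/38610
sum: t=0:+1/2880 t=1:−1/576 t=2:+1/2880 = -1/960
3j²(2 5 5; 0 0 0) = Δ·Π!·Σ² = 10/429  (sign +1)
sum: t=0:+1/161280 = 1/161280
3j²(2 5 5; 0 -5 5) = Δ·Π!·Σ² = 15/286  (sign +1)
combine: 4πI² = 605·10/429·15/286 = 125/169
take √, sign +1: I = 0.24260890

0.242609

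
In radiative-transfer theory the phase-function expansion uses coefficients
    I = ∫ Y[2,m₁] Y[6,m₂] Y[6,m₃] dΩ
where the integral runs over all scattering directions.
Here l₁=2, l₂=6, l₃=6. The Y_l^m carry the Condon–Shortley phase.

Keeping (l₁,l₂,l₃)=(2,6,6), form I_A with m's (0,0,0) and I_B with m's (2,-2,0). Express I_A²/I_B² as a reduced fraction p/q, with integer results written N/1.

7/10

l's match ⇒ only the (l;m) 3-j factors differ between A and B.
A: triangle coeff Δ(2,6,6) = 1/90090; Σ_t [0,2]: t=0:+1/69120 t=1:−1/14400 t=2:+1/69120 = -7/172800; (3j)²=14/715 [(2 6 6; 0 0 0)], sign=-1
B: triangle coeff Δ(2,6,6) = 1/90090; Σ_t [0,0]: t=0:+1/69120 = 1/69120; (3j)²=4/143 [(2 6 6; 2 -2 0)], sign=+1
I_A²/I_B² = (14/715)/(4/143) = 7/10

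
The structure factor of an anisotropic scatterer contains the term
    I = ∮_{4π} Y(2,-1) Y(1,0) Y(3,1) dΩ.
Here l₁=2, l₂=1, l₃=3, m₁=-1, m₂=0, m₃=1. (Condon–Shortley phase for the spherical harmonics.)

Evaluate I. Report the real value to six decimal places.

-0.233597

m-sum 0 ✓  L=6 even ✓  1≤3≤3 ✓
Π(2lᵢ+1) = 5×3×7 = 105
triangle coeff Δ(2,1,3) = 1/105
Σ_t [0,0]: t=0:+1/4 = 1/4
(3j)²=3/35 [(2 1 3; 0 0 0)], sign=-1
Σ_t [0,0]: t=0:+1/6 = 1/6
(3j)²=8/105 [(2 1 3; -1 0 1)], sign=+1
⇒ 4πI² = 24/35
I = (-1)√(24/35/(4π)) = -0.23359668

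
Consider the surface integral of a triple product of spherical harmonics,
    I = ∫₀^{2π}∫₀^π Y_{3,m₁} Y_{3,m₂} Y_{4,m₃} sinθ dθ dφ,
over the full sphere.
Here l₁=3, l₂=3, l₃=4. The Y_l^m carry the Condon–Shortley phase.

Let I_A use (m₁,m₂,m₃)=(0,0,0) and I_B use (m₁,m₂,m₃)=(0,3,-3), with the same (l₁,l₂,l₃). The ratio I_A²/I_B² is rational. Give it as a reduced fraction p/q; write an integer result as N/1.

4/7

l's match ⇒ only the (l;m) 3-j factors differ between A and B.
A: triangle coeff Δ(3,3,4) = 1/34650; Σ_t [0,2]: t=0:+1/72 t=1:−1/16 t=2:+1/72 = -5/144; (3j)²=2/77 [(3 3 4; 0 0 0)], sign=-1
B: triangle coeff Δ(3,3,4) = 1/34650; Σ_t [2,2]: t=2:+1/288 = 1/288; (3j)²=1/22 [(3 3 4; 0 3 -3)], sign=-1
I_A²/I_B² = (2/77)/(1/22) = 4/7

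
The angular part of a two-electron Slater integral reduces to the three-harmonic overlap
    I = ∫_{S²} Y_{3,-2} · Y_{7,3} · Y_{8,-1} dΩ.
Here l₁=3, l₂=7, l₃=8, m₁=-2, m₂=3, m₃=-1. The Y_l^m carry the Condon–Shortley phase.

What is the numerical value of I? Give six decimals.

0.166232

Checks pass: Σm=0; 18 even; l₃=8∈[4,10].
(2·3+1)(2·7+1)(2·8+1) = 1785
Δ: 2! 4! 12! / 19! → 1/5290740
sum: t=0:+1/7257600 t=1:−1/2073600 t=2:+1/7257600 = -1/4838400
3j²(3 7 8; 0 0 0) = Δ·Π!·Σ² = 252/20995  (sign -1)
sum: t=1:−1/52254720 t=2:+1/11612160 = 1/14929920
3j²(3 7 8; -2 3 -1) = Δ·Π!·Σ² = 1225/75582  (sign -1)
combine: 4πI² = 1785·252/20995·1225/75582 = 360150/1037153
take √, sign +1: I = 0.16623228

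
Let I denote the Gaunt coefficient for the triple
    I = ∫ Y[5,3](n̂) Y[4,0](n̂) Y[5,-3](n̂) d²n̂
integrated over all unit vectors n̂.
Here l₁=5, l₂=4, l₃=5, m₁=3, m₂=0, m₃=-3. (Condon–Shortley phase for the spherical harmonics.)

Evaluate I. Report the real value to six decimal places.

m-sum 0 ✓  L=14 even ✓  1≤5≤9 ✓
Π(2lᵢ+1) = 11×9×11 = 1089
triangle coeff Δ(5,4,5) = 1/3153150
Σ_t [0,4]: t=0:+1/69120 t=1:−1/1728 t=2:+1/576 t=3:−1/1728 t=4:+1/69120 = 7/11520
(3j)²=2/143 [(5 4 5; 0 0 0)], sign=-1
Σ_t [0,2]: t=0:+1/27648 t=1:−1/4320 t=2:+1/11520 = -1/9216
(3j)²=2/143 [(5 4 5; 3 0 -3)], sign=-1
⇒ 4πI² = 36/169
I = (+1)√(36/169/(4π)) = 0.13019760

0.130198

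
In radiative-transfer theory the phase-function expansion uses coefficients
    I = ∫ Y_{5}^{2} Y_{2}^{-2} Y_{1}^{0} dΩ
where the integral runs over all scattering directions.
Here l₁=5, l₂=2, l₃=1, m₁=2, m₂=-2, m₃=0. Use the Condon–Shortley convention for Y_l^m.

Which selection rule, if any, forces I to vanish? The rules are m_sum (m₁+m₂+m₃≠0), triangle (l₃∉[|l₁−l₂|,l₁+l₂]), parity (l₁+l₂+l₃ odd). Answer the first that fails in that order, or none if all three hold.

m₁+m₂+m₃ = 2 − 2 + 0 = 0  ✓
triangle: |5−2|=3 ≤ l₃=1 ≤ 5+2=7  ✗
parity: l₁+l₂+l₃ = 8 is even

triangle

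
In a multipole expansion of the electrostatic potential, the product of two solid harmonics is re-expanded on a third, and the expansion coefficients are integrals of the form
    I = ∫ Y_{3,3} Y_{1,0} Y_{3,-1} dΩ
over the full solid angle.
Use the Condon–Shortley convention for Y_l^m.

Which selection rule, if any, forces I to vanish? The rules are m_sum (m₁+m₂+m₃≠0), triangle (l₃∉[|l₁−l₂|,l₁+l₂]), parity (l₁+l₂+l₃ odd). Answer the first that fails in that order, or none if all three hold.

Σmᵢ = 2  ✗
l₃∈[|l₁−l₂|,l₁+l₂]=[2,4], have l₃=3
Σlᵢ = 7 ⇒ odd

m_sum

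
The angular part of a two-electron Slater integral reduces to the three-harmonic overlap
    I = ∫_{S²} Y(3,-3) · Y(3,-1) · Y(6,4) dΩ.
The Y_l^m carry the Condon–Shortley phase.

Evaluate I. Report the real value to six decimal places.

m-sum 0 ✓  L=12 even ✓  0≤6≤6 ✓
Π(2lᵢ+1) = 7×7×13 = 637
triangle coeff Δ(3,3,6) = 1/12012
Σ_t [0,0]: t=0:+1/1296 = 1/1296
(3j)²=100/3003 [(3 3 6; 0 0 0)], sign=+1
Σ_t [0,0]: t=0:+1/34560 = 1/34560
(3j)²=5/286 [(3 3 6; -3 -1 4)], sign=+1
⇒ 4πI² = 1750/4719
I = (+1)√(1750/4719/(4π)) = 0.17178653

0.171787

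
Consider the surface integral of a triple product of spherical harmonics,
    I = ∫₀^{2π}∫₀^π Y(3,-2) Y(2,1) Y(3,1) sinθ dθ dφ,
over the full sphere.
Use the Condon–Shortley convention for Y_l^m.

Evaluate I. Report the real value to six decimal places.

0.162868

Rules hold: Σm=0, L=8 even, 1≤3≤5.
N = 7·5·7 = 245
Δ = 2!·4!·2!/9! = 1/3780
Racah Σ t=0..2: t=0:+1/24 t=1:−1/4 t=2:+1/24 = -1/6
⇒ 3j(3 2 3; 0 0 0)² = 4/105, sgn +1
Racah Σ t=1..2: t=1:−1/48 t=2:+1/12 = 1/16
⇒ 3j(3 2 3; -2 1 1)² = 1/28, sgn +1
4πI² = N·(3j₀)²·(3jₘ)² = 1/3
I = +1·√(0.333333/4π) = 0.16286750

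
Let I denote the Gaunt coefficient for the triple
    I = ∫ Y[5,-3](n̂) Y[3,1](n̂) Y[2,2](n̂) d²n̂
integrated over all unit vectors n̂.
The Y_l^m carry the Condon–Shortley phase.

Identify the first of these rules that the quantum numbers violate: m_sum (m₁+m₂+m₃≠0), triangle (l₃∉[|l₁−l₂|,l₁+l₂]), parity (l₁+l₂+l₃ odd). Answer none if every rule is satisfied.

none

azimuthal sum: -3 + 1 + 2 = 0  ✓
2 ≤ 2 ≤ 8 (triangle on l)  ✓
L = 5 + 3 + 2 = 10 (even)  ✓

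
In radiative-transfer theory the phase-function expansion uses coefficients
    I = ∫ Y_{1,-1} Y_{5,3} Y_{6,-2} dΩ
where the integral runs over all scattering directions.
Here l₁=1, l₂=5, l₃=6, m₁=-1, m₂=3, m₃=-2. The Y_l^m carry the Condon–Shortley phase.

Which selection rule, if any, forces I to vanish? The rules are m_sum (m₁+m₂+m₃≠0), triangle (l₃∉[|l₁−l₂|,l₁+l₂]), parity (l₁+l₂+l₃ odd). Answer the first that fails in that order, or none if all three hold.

none

Σmᵢ = 0  ✓
l₃∈[|l₁−l₂|,l₁+l₂]=[4,6], have l₃=6  ✓
Σlᵢ = 12 ⇒ even  ✓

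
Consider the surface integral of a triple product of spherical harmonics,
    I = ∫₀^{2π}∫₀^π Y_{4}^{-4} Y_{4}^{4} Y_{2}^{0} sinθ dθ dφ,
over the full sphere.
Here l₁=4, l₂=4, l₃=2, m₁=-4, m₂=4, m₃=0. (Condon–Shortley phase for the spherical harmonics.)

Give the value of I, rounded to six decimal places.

-0.229376

Rules hold: Σm=0, L=10 even, 0≤2≤8.
N = 9·9·5 = 405
Δ = 6!·2!·2!/11! = 1/13860
Racah Σ t=2..4: t=2:+1/192 t=3:−1/36 t=4:+1/192 = -5/288
⇒ 3j(4 4 2; 0 0 0)² = 20/693, sgn -1
Racah Σ t=6..6: t=6:+1/2880 = 1/2880
⇒ 3j(4 4 2; -4 4 0)² = 28/495, sgn +1
4πI² = N·(3j₀)²·(3jₘ)² = 80/121
I = -1·√(0.661157/4π) = -0.22937568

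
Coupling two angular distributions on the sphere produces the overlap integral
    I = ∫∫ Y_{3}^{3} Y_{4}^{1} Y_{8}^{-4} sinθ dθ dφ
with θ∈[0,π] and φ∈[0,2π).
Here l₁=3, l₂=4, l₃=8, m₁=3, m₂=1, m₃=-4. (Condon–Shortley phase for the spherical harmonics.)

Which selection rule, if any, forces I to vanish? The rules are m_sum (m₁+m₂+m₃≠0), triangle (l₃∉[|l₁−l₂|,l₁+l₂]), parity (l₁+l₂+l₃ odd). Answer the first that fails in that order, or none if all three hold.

triangle

Σmᵢ = 0  ✓
l₃∈[|l₁−l₂|,l₁+l₂]=[1,7], have l₃=8  ✗
Σlᵢ = 15 ⇒ odd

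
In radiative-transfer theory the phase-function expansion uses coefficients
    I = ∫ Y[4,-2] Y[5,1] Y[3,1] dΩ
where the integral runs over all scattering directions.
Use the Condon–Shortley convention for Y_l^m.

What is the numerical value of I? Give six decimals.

0.106335

Checks pass: Σm=0; 12 even; l₃=3∈[1,9].
(2·4+1)(2·5+1)(2·3+1) = 693
Δ: 6! 2! 4! / 13! → 1/180180
sum: t=2:+1/576 t=3:−1/144 t=4:+1/576 = -1/288
3j²(4 5 3; 0 0 0) = Δ·Π!·Σ² = 20/1001  (sign +1)
sum: t=4:+1/384 t=5:−1/720 t=6:+1/34560 = 43/34560
3j²(4 5 3; -2 1 1) = Δ·Π!·Σ² = 1849/180180  (sign +1)
combine: 4πI² = 693·20/1001·1849/180180 = 1849/13013
take √, sign +1: I = 0.10633465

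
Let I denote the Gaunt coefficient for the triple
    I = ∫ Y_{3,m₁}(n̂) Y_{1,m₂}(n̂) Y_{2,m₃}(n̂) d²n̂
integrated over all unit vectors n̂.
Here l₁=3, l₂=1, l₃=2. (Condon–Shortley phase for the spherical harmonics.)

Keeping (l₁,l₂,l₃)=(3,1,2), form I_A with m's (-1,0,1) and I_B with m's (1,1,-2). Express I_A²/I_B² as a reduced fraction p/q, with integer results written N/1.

Same 3,1,2: normalisation and zero-m 3j drop out of the ratio.
A: Δ: 2! 4! 0! / 7! → 1/105; sum: t=1:−1/6 = -1/6; 3j²(3 1 2; -1 0 1) = Δ·Π!·Σ² = 8/105  (sign +1)
B: Δ: 2! 4! 0! / 7! → 1/105; sum: t=2:+1/48 = 1/48; 3j²(3 1 2; 1 1 -2) = Δ·Π!·Σ² = 1/105  (sign +1)
I_A²/I_B² = (8/105)/(1/105) = 8/1

8/1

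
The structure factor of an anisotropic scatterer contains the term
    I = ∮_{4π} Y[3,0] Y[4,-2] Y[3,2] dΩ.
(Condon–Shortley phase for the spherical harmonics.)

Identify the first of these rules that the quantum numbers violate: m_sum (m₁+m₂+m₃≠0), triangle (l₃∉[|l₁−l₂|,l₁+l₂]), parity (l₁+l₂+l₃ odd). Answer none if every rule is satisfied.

none

azimuthal sum: 0 − 2 + 2 = 0  ✓
1 ≤ 3 ≤ 7 (triangle on l)  ✓
L = 3 + 4 + 3 = 10 (even)  ✓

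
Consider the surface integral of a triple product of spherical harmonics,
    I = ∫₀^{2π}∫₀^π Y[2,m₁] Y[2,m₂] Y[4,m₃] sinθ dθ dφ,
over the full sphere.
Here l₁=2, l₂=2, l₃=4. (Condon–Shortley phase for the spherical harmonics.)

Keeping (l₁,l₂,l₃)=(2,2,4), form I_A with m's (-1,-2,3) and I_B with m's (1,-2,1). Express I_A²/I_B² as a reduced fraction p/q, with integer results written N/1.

Same 2,2,4: normalisation and zero-m 3j drop out of the ratio.
A: Δ: 0! 4! 4! / 9! → 1/630; sum: t=0:+1/144 = 1/144; 3j²(2 2 4; -1 -2 3) = Δ·Π!·Σ² = 1/18  (sign -1)
B: Δ: 0! 4! 4! / 9! → 1/630; sum: t=0:+1/144 = 1/144; 3j²(2 2 4; 1 -2 1) = Δ·Π!·Σ² = 1/126  (sign -1)
I_A²/I_B² = (1/18)/(1/126) = 7/1

7/1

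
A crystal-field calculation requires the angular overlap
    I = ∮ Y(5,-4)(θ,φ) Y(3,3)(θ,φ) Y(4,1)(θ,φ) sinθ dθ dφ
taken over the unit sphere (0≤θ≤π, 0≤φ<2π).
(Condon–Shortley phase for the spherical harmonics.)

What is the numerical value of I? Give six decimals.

m-sum 0 ✓  L=12 even ✓  2≤4≤8 ✓
Π(2lᵢ+1) = 11×7×9 = 693
triangle coeff Δ(5,3,4) = 1/180180
Σ_t [1,3]: t=1:−1/576 t=2:+1/144 t=3:−1/576 = 1/288
(3j)²=20/1001 [(5 3 4; 0 0 0)], sign=+1
Σ_t [4,4]: t=4:+1/5760 = 1/5760
(3j)²=9/286 [(5 3 4; -4 3 1)], sign=-1
⇒ 4πI² = 810/1859
I = (-1)√(810/1859/(4π)) = -0.18620781

-0.186208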